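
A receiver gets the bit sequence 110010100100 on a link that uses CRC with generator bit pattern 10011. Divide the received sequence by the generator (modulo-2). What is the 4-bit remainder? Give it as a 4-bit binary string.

Modulo-2 division of 110010100100 by 10011:
  pos 0: 11001 XOR 10011 = 01010
  pos 1: 10100 XOR 10011 = 00111
  pos 3: 11110 XOR 10011 = 01101
  pos 4: 11010 XOR 10011 = 01001
  pos 5: 10011 XOR 10011 = 00000
Remainder = 0000 (zero — the frame passes the CRC check).

0000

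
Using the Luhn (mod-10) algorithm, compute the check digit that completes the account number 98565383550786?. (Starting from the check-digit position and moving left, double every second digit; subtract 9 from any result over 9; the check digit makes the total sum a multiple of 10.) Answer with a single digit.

9

Partial digits right→left: 6 8 7 0 5 5 3 8 3 5 6 5 8 9
Double every second digit counting from the check-digit position (so the 1st, 3rd, 5th, ... of the partial from the right).
  doubled (with −9 where >9): 3 5 1 6 6 3 7 → sum 31
  kept as-is: 8 0 5 8 5 5 9 → sum 40
Total = 31 + 40 = 71.
Check digit = (10 − (71 mod 10)) mod 10 = 9.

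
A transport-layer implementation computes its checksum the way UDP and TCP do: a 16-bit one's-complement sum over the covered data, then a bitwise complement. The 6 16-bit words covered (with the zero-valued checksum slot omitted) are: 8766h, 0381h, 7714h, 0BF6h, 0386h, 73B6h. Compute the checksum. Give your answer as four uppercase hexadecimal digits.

7AD1

One's-complement addition (fold any carry out of bit 15 back into bit 0):
  0x8766 + 0x0381 = 0x08AE7
  0x8AE7 + 0x7714 = 0x101FB → wrap carry → 0x01FC
  0x01FC + 0x0BF6 = 0x00DF2
  0x0DF2 + 0x0386 = 0x01178
  0x1178 + 0x73B6 = 0x0852E
One's-complement sum = 0x852E.
Checksum = ~0x852E & 0xFFFF = 0x7AD1.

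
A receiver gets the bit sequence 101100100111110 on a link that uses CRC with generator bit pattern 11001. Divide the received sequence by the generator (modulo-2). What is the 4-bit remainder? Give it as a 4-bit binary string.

0000

Modulo-2 division of 101100100111110 by 11001:
  pos 0: 10110 XOR 11001 = 01111
  pos 1: 11110 XOR 11001 = 00111
  pos 3: 11110 XOR 11001 = 00111
  pos 5: 11101 XOR 11001 = 00100
  pos 7: 10011 XOR 11001 = 01010
  pos 8: 10101 XOR 11001 = 01100
  pos 9: 11001 XOR 11001 = 00000
Remainder = 0000 (zero — the frame passes the CRC check).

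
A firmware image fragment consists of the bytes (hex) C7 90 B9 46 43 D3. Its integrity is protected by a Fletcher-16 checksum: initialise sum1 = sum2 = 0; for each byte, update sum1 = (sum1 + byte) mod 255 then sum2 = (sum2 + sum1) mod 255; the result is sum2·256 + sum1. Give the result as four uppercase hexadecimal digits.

Running sums (mod 255):
  after byte 0 (C7): sum1=199, sum2=199
  after byte 1 (90): sum1=88, sum2=32
  after byte 2 (B9): sum1=18, sum2=50
  after byte 3 (46): sum1=88, sum2=138
  after byte 4 (43): sum1=155, sum2=38
  after byte 5 (D3): sum1=111, sum2=149
Checksum = sum2·256 + sum1 = 149·256 + 111 = 38255 = 0x956F.

956F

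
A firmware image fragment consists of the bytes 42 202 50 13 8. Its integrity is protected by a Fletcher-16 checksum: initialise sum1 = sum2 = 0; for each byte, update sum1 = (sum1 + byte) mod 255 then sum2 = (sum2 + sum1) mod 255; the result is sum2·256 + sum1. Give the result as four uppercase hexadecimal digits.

Running sums (mod 255):
  after byte 0 (42): sum1=42, sum2=42
  after byte 1 (202): sum1=244, sum2=31
  after byte 2 (50): sum1=39, sum2=70
  after byte 3 (13): sum1=52, sum2=122
  after byte 4 (8): sum1=60, sum2=182
Checksum = sum2·256 + sum1 = 182·256 + 60 = 46652 = 0xB63C.

B63C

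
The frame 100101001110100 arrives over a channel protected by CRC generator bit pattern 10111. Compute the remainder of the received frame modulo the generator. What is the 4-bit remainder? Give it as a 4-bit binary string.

0100

Modulo-2 division of 100101001110100 by 10111:
  pos 0: 10010 XOR 10111 = 00101
  pos 2: 10110 XOR 10111 = 00001
  pos 6: 10111 XOR 10111 = 00000
Remainder = 0100 (nonzero — an error is detected).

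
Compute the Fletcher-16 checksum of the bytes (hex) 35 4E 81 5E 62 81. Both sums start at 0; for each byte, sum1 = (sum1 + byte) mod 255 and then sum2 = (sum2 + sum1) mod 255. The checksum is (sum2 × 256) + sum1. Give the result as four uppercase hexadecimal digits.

Running sums (mod 255):
  after byte 0 (35): sum1=53, sum2=53
  after byte 1 (4E): sum1=131, sum2=184
  after byte 2 (81): sum1=5, sum2=189
  after byte 3 (5E): sum1=99, sum2=33
  after byte 4 (62): sum1=197, sum2=230
  after byte 5 (81): sum1=71, sum2=46
Checksum = sum2·256 + sum1 = 46·256 + 71 = 11847 = 0x2E47.

2E47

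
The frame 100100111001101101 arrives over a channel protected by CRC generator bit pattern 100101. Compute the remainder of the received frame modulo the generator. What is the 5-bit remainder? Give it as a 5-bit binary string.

00000

Modulo-2 division of 100100111001101101 by 100101:
  pos 0: 100100 XOR 100101 = 000001
  pos 5: 111100 XOR 100101 = 011001
  pos 6: 110011 XOR 100101 = 010110
  pos 7: 101101 XOR 100101 = 001000
  pos 9: 100001 XOR 100101 = 000100
  pos 12: 100101 XOR 100101 = 000000
Remainder = 00000 (zero — the frame passes the CRC check).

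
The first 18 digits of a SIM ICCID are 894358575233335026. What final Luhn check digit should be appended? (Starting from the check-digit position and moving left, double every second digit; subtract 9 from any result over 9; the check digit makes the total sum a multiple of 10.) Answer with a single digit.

Partial digits right→left: 6 2 0 5 3 3 3 3 2 5 7 5 8 5 3 4 9 8
Double every second digit counting from the check-digit position (so the 1st, 3rd, 5th, ... of the partial from the right).
  doubled (with −9 where >9): 3 0 6 6 4 5 7 6 9 → sum 46
  kept as-is: 2 5 3 3 5 5 5 4 8 → sum 40
Total = 46 + 40 = 86.
Check digit = (10 − (86 mod 10)) mod 10 = 4.

4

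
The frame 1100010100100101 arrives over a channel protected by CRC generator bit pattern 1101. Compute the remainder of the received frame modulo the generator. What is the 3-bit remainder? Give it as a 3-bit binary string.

010

Modulo-2 division of 1100010100100101 by 1101:
  pos 0: 1100 XOR 1101 = 0001
  pos 3: 1010 XOR 1101 = 0111
  pos 4: 1111 XOR 1101 = 0010
  pos 6: 1000 XOR 1101 = 0101
  pos 7: 1011 XOR 1101 = 0110
  pos 8: 1100 XOR 1101 = 0001
  pos 11: 1010 XOR 1101 = 0111
  pos 12: 1111 XOR 1101 = 0010
Remainder = 010 (nonzero — an error is detected).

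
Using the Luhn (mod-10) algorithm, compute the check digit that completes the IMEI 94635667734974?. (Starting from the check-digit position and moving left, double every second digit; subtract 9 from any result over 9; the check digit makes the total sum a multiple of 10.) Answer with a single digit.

1

Partial digits right→left: 4 7 9 4 3 7 7 6 6 5 3 6 4 9
Double every second digit counting from the check-digit position (so the 1st, 3rd, 5th, ... of the partial from the right).
  doubled (with −9 where >9): 8 9 6 5 3 6 8 → sum 45
  kept as-is: 7 4 7 6 5 6 9 → sum 44
Total = 45 + 44 = 89.
Check digit = (10 − (89 mod 10)) mod 10 = 1.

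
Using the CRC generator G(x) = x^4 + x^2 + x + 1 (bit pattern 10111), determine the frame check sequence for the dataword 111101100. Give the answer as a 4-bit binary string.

Append 4 zeros: 1111011000000. Divide by 10111 (XOR where the leading bit is 1):
  pos 0: 11110 XOR 10111 = 01001
  pos 1: 10011 XOR 10111 = 00100
  pos 3: 10010 XOR 10111 = 00101
  pos 5: 10100 XOR 10111 = 00011
  pos 8: 11000 XOR 10111 = 01111
Remainder (last 4 bits) = 1111. This is the CRC / FCS.

1111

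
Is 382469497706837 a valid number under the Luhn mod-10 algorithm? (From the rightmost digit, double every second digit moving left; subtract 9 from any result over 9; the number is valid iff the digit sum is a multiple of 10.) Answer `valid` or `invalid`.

invalid

From the right, keep odd positions and double even positions (subtract 9 from any doubled value over 9):
  doubled (positions 2,4,...): 6 3 5 9 9 8 7 → sum 47
  kept (positions 1,3,...): 7 8 0 7 4 6 2 3 → sum 37
Total = 84.
84 mod 10 = 4, so the number is invalid.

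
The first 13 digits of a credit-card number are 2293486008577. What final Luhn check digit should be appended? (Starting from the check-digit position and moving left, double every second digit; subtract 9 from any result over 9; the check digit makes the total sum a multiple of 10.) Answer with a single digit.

2

Partial digits right→left: 7 7 5 8 0 0 6 8 4 3 9 2 2
Double every second digit counting from the check-digit position (so the 1st, 3rd, 5th, ... of the partial from the right).
  doubled (with −9 where >9): 5 1 0 3 8 9 4 → sum 30
  kept as-is: 7 8 0 8 3 2 → sum 28
Total = 30 + 28 = 58.
Check digit = (10 − (58 mod 10)) mod 10 = 2.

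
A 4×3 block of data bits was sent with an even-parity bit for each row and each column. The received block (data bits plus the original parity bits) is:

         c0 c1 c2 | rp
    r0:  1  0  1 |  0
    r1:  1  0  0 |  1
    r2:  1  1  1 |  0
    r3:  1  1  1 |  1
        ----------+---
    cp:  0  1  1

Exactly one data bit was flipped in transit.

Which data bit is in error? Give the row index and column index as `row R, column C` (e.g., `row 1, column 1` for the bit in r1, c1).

row 2, column 1

Recompute each row's even parity and compare to rp:
  r0: data parity 0, sent rp 0 → ok
  r1: data parity 1, sent rp 1 → ok
  r2: data parity 1, sent rp 0 → mismatch
  r3: data parity 1, sent rp 1 → ok
Recompute each column's even parity and compare to cp:
  c0: data parity 0, sent cp 0 → ok
  c1: data parity 0, sent cp 1 → mismatch
  c2: data parity 1, sent cp 1 → ok
Exactly one row (r2) and one column (c1) fail → the flipped bit is at their intersection.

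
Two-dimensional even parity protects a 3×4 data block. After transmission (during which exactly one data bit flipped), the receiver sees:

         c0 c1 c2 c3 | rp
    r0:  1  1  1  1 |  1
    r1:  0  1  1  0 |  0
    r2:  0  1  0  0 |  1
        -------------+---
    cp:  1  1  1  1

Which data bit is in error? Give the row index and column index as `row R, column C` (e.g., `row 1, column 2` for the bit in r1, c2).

Recompute each row's even parity and compare to rp:
  r0: data parity 0, sent rp 1 → mismatch
  r1: data parity 0, sent rp 0 → ok
  r2: data parity 1, sent rp 1 → ok
Recompute each column's even parity and compare to cp:
  c0: data parity 1, sent cp 1 → ok
  c1: data parity 1, sent cp 1 → ok
  c2: data parity 0, sent cp 1 → mismatch
  c3: data parity 1, sent cp 1 → ok
Exactly one row (r0) and one column (c2) fail → the flipped bit is at their intersection.

row 0, column 2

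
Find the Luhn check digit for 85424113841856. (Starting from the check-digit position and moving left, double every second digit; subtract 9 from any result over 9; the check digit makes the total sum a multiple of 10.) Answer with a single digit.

Partial digits right→left: 6 5 8 1 4 8 3 1 1 4 2 4 5 8
Double every second digit counting from the check-digit position (so the 1st, 3rd, 5th, ... of the partial from the right).
  doubled (with −9 where >9): 3 7 8 6 2 4 1 → sum 31
  kept as-is: 5 1 8 1 4 4 8 → sum 31
Total = 31 + 31 = 62.
Check digit = (10 − (62 mod 10)) mod 10 = 8.

8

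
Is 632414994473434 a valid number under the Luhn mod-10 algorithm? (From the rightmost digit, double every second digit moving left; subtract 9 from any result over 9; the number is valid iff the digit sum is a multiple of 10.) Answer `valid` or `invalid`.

invalid

From the right, keep odd positions and double even positions (subtract 9 from any doubled value over 9):
  doubled (positions 2,4,...): 6 6 8 9 8 8 6 → sum 51
  kept (positions 1,3,...): 4 4 7 4 9 1 2 6 → sum 37
Total = 88.
88 mod 10 = 8, so the number is invalid.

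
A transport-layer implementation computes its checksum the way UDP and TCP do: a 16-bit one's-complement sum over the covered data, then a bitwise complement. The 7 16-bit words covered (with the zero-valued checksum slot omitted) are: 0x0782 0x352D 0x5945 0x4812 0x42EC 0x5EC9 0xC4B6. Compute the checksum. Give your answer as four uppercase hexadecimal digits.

BB8C

One's-complement addition (fold any carry out of bit 15 back into bit 0):
  0x0782 + 0x352D = 0x03CAF
  0x3CAF + 0x5945 = 0x095F4
  0x95F4 + 0x4812 = 0x0DE06
  0xDE06 + 0x42EC = 0x120F2 → wrap carry → 0x20F3
  0x20F3 + 0x5EC9 = 0x07FBC
  0x7FBC + 0xC4B6 = 0x14472 → wrap carry → 0x4473
One's-complement sum = 0x4473.
Checksum = ~0x4473 & 0xFFFF = 0xBB8C.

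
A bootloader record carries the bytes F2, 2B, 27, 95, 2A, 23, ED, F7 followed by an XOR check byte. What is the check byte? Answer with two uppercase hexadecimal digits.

78

XOR the bytes together:
  start with 0xF2
  0xF2 ⊕ 0x2B = 0xD9
  0xD9 ⊕ 0x27 = 0xFE
  0xFE ⊕ 0x95 = 0x6B
  0x6B ⊕ 0x2A = 0x41
  0x41 ⊕ 0x23 = 0x62
  0x62 ⊕ 0xED = 0x8F
  0x8F ⊕ 0xF7 = 0x78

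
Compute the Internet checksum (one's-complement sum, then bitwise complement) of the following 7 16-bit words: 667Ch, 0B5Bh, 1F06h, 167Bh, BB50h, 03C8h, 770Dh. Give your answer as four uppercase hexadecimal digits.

One's-complement addition (fold any carry out of bit 15 back into bit 0):
  0x667C + 0x0B5B = 0x071D7
  0x71D7 + 0x1F06 = 0x090DD
  0x90DD + 0x167B = 0x0A758
  0xA758 + 0xBB50 = 0x162A8 → wrap carry → 0x62A9
  0x62A9 + 0x03C8 = 0x06671
  0x6671 + 0x770D = 0x0DD7E
One's-complement sum = 0xDD7E.
Checksum = ~0xDD7E & 0xFFFF = 0x2281.

2281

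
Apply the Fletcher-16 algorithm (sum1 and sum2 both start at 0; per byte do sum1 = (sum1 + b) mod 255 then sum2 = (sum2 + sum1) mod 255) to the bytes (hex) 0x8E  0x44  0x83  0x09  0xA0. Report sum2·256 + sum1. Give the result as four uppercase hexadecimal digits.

1700

Running sums (mod 255):
  after byte 0 (0x8E): sum1=142, sum2=142
  after byte 1 (0x44): sum1=210, sum2=97
  after byte 2 (0x83): sum1=86, sum2=183
  after byte 3 (0x09): sum1=95, sum2=23
  after byte 4 (0xA0): sum1=0, sum2=23
Checksum = sum2·256 + sum1 = 23·256 + 0 = 5888 = 0x1700.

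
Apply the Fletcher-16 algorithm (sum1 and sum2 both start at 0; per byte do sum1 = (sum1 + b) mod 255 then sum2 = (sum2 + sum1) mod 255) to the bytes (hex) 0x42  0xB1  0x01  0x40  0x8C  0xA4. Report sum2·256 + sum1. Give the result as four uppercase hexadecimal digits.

8866

Running sums (mod 255):
  after byte 0 (0x42): sum1=66, sum2=66
  after byte 1 (0xB1): sum1=243, sum2=54
  after byte 2 (0x01): sum1=244, sum2=43
  after byte 3 (0x40): sum1=53, sum2=96
  after byte 4 (0x8C): sum1=193, sum2=34
  after byte 5 (0xA4): sum1=102, sum2=136
Checksum = sum2·256 + sum1 = 136·256 + 102 = 34918 = 0x8866.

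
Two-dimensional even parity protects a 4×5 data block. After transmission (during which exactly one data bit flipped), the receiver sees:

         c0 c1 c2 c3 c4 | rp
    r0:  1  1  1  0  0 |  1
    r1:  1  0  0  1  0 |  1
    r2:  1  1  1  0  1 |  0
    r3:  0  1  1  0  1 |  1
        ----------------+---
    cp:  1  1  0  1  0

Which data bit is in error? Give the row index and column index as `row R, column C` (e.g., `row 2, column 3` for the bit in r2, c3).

Recompute each row's even parity and compare to rp:
  r0: data parity 1, sent rp 1 → ok
  r1: data parity 0, sent rp 1 → mismatch
  r2: data parity 0, sent rp 0 → ok
  r3: data parity 1, sent rp 1 → ok
Recompute each column's even parity and compare to cp:
  c0: data parity 1, sent cp 1 → ok
  c1: data parity 1, sent cp 1 → ok
  c2: data parity 1, sent cp 0 → mismatch
  c3: data parity 1, sent cp 1 → ok
  c4: data parity 0, sent cp 0 → ok
Exactly one row (r1) and one column (c2) fail → the flipped bit is at their intersection.

row 1, column 2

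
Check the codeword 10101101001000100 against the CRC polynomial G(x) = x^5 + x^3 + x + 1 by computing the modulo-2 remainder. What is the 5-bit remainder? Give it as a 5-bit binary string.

01110

Modulo-2 division of 10101101001000100 by 101011:
  pos 0: 101011 XOR 101011 = 000000
  pos 7: 100100 XOR 101011 = 001111
  pos 9: 111101 XOR 101011 = 010110
  pos 10: 101100 XOR 101011 = 000111
Remainder = 01110 (nonzero — an error is detected).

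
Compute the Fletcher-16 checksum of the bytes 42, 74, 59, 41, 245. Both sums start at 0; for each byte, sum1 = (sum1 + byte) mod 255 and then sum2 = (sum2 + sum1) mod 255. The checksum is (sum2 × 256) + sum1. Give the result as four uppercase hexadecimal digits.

F5CE

Running sums (mod 255):
  after byte 0 (42): sum1=42, sum2=42
  after byte 1 (74): sum1=116, sum2=158
  after byte 2 (59): sum1=175, sum2=78
  after byte 3 (41): sum1=216, sum2=39
  after byte 4 (245): sum1=206, sum2=245
Checksum = sum2·256 + sum1 = 245·256 + 206 = 62926 = 0xF5CE.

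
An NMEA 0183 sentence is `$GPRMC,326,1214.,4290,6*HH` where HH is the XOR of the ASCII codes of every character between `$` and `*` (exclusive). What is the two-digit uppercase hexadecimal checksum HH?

6D

XOR the ASCII codes of the payload characters:
  'G' = 0x47 → acc = 0x47
  'P' = 0x50 → acc = 0x17
  'R' = 0x52 → acc = 0x45
  'M' = 0x4D → acc = 0x08
  'C' = 0x43 → acc = 0x4B
  ',' = 0x2C → acc = 0x67
  '3' = 0x33 → acc = 0x54
  '2' = 0x32 → acc = 0x66
  '6' = 0x36 → acc = 0x50
  ',' = 0x2C → acc = 0x7C
  '1' = 0x31 → acc = 0x4D
  '2' = 0x32 → acc = 0x7F
  '1' = 0x31 → acc = 0x4E
  '4' = 0x34 → acc = 0x7A
  '.' = 0x2E → acc = 0x54
  ',' = 0x2C → acc = 0x78
  '4' = 0x34 → acc = 0x4C
  '2' = 0x32 → acc = 0x7E
  '9' = 0x39 → acc = 0x47
  '0' = 0x30 → acc = 0x77
  ',' = 0x2C → acc = 0x5B
  '6' = 0x36 → acc = 0x6D
Checksum = 0x6D.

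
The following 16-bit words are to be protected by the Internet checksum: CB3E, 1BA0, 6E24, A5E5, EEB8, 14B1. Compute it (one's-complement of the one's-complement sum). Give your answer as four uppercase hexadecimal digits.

01AD

One's-complement addition (fold any carry out of bit 15 back into bit 0):
  0xCB3E + 0x1BA0 = 0x0E6DE
  0xE6DE + 0x6E24 = 0x15502 → wrap carry → 0x5503
  0x5503 + 0xA5E5 = 0x0FAE8
  0xFAE8 + 0xEEB8 = 0x1E9A0 → wrap carry → 0xE9A1
  0xE9A1 + 0x14B1 = 0x0FE52
One's-complement sum = 0xFE52.
Checksum = ~0xFE52 & 0xFFFF = 0x01AD.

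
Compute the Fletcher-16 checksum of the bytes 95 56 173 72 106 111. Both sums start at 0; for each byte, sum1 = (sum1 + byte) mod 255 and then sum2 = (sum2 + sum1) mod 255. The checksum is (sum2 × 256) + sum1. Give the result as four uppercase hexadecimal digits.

Running sums (mod 255):
  after byte 0 (95): sum1=95, sum2=95
  after byte 1 (56): sum1=151, sum2=246
  after byte 2 (173): sum1=69, sum2=60
  after byte 3 (72): sum1=141, sum2=201
  after byte 4 (106): sum1=247, sum2=193
  after byte 5 (111): sum1=103, sum2=41
Checksum = sum2·256 + sum1 = 41·256 + 103 = 10599 = 0x2967.

2967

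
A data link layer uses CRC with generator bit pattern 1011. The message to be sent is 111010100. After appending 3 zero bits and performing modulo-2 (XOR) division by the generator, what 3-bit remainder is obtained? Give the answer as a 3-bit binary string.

111

Append 3 zeros: 111010100000. Divide by 1011 (XOR where the leading bit is 1):
  pos 0: 1110 XOR 1011 = 0101
  pos 1: 1011 XOR 1011 = 0000
  pos 6: 1000 XOR 1011 = 0011
  pos 8: 1100 XOR 1011 = 0111
Remainder (last 3 bits) = 111. This is the CRC / FCS.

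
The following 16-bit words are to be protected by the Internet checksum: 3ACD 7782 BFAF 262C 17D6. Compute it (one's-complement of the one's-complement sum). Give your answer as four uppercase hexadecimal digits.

One's-complement addition (fold any carry out of bit 15 back into bit 0):
  0x3ACD + 0x7782 = 0x0B24F
  0xB24F + 0xBFAF = 0x171FE → wrap carry → 0x71FF
  0x71FF + 0x262C = 0x0982B
  0x982B + 0x17D6 = 0x0B001
One's-complement sum = 0xB001.
Checksum = ~0xB001 & 0xFFFF = 0x4FFE.

4FFE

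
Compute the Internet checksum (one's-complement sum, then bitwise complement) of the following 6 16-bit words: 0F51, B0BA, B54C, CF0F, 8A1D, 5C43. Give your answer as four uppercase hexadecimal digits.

D536

One's-complement addition (fold any carry out of bit 15 back into bit 0):
  0x0F51 + 0xB0BA = 0x0C00B
  0xC00B + 0xB54C = 0x17557 → wrap carry → 0x7558
  0x7558 + 0xCF0F = 0x14467 → wrap carry → 0x4468
  0x4468 + 0x8A1D = 0x0CE85
  0xCE85 + 0x5C43 = 0x12AC8 → wrap carry → 0x2AC9
One's-complement sum = 0x2AC9.
Checksum = ~0x2AC9 & 0xFFFF = 0xD536.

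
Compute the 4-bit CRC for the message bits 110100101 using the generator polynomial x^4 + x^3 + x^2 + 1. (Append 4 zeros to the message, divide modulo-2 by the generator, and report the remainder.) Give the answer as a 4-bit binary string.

1101

Append 4 zeros: 1101001010000. Divide by 11101 (XOR where the leading bit is 1):
  pos 0: 11010 XOR 11101 = 00111
  pos 2: 11101 XOR 11101 = 00000
  pos 8: 10000 XOR 11101 = 01101
Remainder (last 4 bits) = 1101. This is the CRC / FCS.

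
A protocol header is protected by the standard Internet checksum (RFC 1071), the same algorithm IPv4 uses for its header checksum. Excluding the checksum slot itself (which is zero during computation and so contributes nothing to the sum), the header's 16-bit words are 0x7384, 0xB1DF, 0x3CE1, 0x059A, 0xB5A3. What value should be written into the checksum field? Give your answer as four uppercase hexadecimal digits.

One's-complement addition (fold any carry out of bit 15 back into bit 0):
  0x7384 + 0xB1DF = 0x12563 → wrap carry → 0x2564
  0x2564 + 0x3CE1 = 0x06245
  0x6245 + 0x059A = 0x067DF
  0x67DF + 0xB5A3 = 0x11D82 → wrap carry → 0x1D83
One's-complement sum = 0x1D83.
Checksum = ~0x1D83 & 0xFFFF = 0xE27C.

E27C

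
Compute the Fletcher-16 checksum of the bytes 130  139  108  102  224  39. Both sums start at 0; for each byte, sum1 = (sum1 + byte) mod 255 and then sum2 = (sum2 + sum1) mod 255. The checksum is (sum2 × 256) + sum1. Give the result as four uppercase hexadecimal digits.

Running sums (mod 255):
  after byte 0 (130): sum1=130, sum2=130
  after byte 1 (139): sum1=14, sum2=144
  after byte 2 (108): sum1=122, sum2=11
  after byte 3 (102): sum1=224, sum2=235
  after byte 4 (224): sum1=193, sum2=173
  after byte 5 (39): sum1=232, sum2=150
Checksum = sum2·256 + sum1 = 150·256 + 232 = 38632 = 0x96E8.

96E8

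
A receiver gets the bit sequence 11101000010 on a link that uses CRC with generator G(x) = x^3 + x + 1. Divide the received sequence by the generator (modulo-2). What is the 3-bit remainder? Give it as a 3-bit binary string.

010

Modulo-2 division of 11101000010 by 1011:
  pos 0: 1110 XOR 1011 = 0101
  pos 1: 1011 XOR 1011 = 0000
Remainder = 010 (nonzero — an error is detected).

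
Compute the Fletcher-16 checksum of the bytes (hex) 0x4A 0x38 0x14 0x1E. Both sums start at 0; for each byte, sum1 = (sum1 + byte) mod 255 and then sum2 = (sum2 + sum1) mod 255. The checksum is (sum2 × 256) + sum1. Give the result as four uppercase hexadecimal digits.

18B4

Running sums (mod 255):
  after byte 0 (0x4A): sum1=74, sum2=74
  after byte 1 (0x38): sum1=130, sum2=204
  after byte 2 (0x14): sum1=150, sum2=99
  after byte 3 (0x1E): sum1=180, sum2=24
Checksum = sum2·256 + sum1 = 24·256 + 180 = 6324 = 0x18B4.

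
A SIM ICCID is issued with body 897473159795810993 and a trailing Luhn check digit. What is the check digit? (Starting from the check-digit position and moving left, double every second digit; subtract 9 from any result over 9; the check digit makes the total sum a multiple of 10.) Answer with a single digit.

5

Partial digits right→left: 3 9 9 0 1 8 5 9 7 9 5 1 3 7 4 7 9 8
Double every second digit counting from the check-digit position (so the 1st, 3rd, 5th, ... of the partial from the right).
  doubled (with −9 where >9): 6 9 2 1 5 1 6 8 9 → sum 47
  kept as-is: 9 0 8 9 9 1 7 7 8 → sum 58
Total = 47 + 58 = 105.
Check digit = (10 − (105 mod 10)) mod 10 = 5.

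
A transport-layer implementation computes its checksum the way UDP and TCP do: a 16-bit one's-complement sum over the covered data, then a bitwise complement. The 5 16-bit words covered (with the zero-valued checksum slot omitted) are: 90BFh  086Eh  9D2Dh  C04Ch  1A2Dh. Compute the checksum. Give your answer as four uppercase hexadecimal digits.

One's-complement addition (fold any carry out of bit 15 back into bit 0):
  0x90BF + 0x086E = 0x0992D
  0x992D + 0x9D2D = 0x1365A → wrap carry → 0x365B
  0x365B + 0xC04C = 0x0F6A7
  0xF6A7 + 0x1A2D = 0x110D4 → wrap carry → 0x10D5
One's-complement sum = 0x10D5.
Checksum = ~0x10D5 & 0xFFFF = 0xEF2A.

EF2A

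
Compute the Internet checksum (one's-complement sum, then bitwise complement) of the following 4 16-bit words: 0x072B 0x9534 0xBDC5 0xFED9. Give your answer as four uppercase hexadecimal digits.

One's-complement addition (fold any carry out of bit 15 back into bit 0):
  0x072B + 0x9534 = 0x09C5F
  0x9C5F + 0xBDC5 = 0x15A24 → wrap carry → 0x5A25
  0x5A25 + 0xFED9 = 0x158FE → wrap carry → 0x58FF
One's-complement sum = 0x58FF.
Checksum = ~0x58FF & 0xFFFF = 0xA700.

A700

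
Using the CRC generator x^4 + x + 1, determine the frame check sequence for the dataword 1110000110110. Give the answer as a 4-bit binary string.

Append 4 zeros: 11100001101100000. Divide by 10011 (XOR where the leading bit is 1):
  pos 0: 11100 XOR 10011 = 01111
  pos 1: 11110 XOR 10011 = 01101
  pos 2: 11010 XOR 10011 = 01001
  pos 3: 10011 XOR 10011 = 00000
  pos 8: 10110 XOR 10011 = 00101
  pos 10: 10100 XOR 10011 = 00111
  pos 12: 11100 XOR 10011 = 01111
Remainder (last 4 bits) = 1111. This is the CRC / FCS.

1111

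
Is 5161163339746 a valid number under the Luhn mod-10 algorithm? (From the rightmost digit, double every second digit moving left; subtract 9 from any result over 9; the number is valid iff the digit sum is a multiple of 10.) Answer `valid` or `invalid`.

invalid

From the right, keep odd positions and double even positions (subtract 9 from any doubled value over 9):
  doubled (positions 2,4,...): 8 9 6 3 2 2 → sum 30
  kept (positions 1,3,...): 6 7 3 3 1 6 5 → sum 31
Total = 61.
61 mod 10 = 1, so the number is invalid.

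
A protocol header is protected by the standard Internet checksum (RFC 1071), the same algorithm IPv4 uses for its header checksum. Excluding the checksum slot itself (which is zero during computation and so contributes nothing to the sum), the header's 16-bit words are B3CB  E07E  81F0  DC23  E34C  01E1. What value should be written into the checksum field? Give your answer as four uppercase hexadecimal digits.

One's-complement addition (fold any carry out of bit 15 back into bit 0):
  0xB3CB + 0xE07E = 0x19449 → wrap carry → 0x944A
  0x944A + 0x81F0 = 0x1163A → wrap carry → 0x163B
  0x163B + 0xDC23 = 0x0F25E
  0xF25E + 0xE34C = 0x1D5AA → wrap carry → 0xD5AB
  0xD5AB + 0x01E1 = 0x0D78C
One's-complement sum = 0xD78C.
Checksum = ~0xD78C & 0xFFFF = 0x2873.

2873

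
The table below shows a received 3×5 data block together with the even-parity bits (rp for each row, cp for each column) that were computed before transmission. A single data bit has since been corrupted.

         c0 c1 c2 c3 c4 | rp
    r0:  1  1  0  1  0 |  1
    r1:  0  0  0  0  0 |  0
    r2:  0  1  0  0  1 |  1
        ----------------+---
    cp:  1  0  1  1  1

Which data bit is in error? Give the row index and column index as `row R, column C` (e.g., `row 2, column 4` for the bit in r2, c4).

row 2, column 2

Recompute each row's even parity and compare to rp:
  r0: data parity 1, sent rp 1 → ok
  r1: data parity 0, sent rp 0 → ok
  r2: data parity 0, sent rp 1 → mismatch
Recompute each column's even parity and compare to cp:
  c0: data parity 1, sent cp 1 → ok
  c1: data parity 0, sent cp 0 → ok
  c2: data parity 0, sent cp 1 → mismatch
  c3: data parity 1, sent cp 1 → ok
  c4: data parity 1, sent cp 1 → ok
Exactly one row (r2) and one column (c2) fail → the flipped bit is at their intersection.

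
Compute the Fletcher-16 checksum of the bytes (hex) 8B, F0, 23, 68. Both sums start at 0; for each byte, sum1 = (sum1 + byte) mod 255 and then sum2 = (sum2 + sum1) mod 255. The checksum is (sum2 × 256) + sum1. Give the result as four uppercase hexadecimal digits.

AF08

Running sums (mod 255):
  after byte 0 (8B): sum1=139, sum2=139
  after byte 1 (F0): sum1=124, sum2=8
  after byte 2 (23): sum1=159, sum2=167
  after byte 3 (68): sum1=8, sum2=175
Checksum = sum2·256 + sum1 = 175·256 + 8 = 44808 = 0xAF08.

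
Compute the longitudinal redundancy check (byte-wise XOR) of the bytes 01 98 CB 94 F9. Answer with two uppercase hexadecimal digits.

XOR the bytes together:
  start with 0x01
  0x01 ⊕ 0x98 = 0x99
  0x99 ⊕ 0xCB = 0x52
  0x52 ⊕ 0x94 = 0xC6
  0xC6 ⊕ 0xF9 = 0x3F

3F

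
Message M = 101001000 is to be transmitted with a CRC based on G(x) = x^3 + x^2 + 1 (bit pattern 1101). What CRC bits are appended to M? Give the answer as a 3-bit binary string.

101

Append 3 zeros: 101001000000. Divide by 1101 (XOR where the leading bit is 1):
  pos 0: 1010 XOR 1101 = 0111
  pos 1: 1110 XOR 1101 = 0011
  pos 3: 1110 XOR 1101 = 0011
  pos 5: 1100 XOR 1101 = 0001
  pos 8: 1000 XOR 1101 = 0101
Remainder (last 3 bits) = 101. This is the CRC / FCS.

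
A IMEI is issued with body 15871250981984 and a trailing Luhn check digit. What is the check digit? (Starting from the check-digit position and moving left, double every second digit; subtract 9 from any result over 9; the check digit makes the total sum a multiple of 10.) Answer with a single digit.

3

Partial digits right→left: 4 8 9 1 8 9 0 5 2 1 7 8 5 1
Double every second digit counting from the check-digit position (so the 1st, 3rd, 5th, ... of the partial from the right).
  doubled (with −9 where >9): 8 9 7 0 4 5 1 → sum 34
  kept as-is: 8 1 9 5 1 8 1 → sum 33
Total = 34 + 33 = 67.
Check digit = (10 − (67 mod 10)) mod 10 = 3.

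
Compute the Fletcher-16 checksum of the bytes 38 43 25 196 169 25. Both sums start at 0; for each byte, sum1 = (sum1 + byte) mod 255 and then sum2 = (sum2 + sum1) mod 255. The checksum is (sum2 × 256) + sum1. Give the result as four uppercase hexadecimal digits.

Running sums (mod 255):
  after byte 0 (38): sum1=38, sum2=38
  after byte 1 (43): sum1=81, sum2=119
  after byte 2 (25): sum1=106, sum2=225
  after byte 3 (196): sum1=47, sum2=17
  after byte 4 (169): sum1=216, sum2=233
  after byte 5 (25): sum1=241, sum2=219
Checksum = sum2·256 + sum1 = 219·256 + 241 = 56305 = 0xDBF1.

DBF1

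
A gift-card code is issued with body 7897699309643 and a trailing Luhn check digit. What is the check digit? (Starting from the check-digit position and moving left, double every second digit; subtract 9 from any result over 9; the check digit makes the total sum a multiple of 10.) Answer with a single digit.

5

Partial digits right→left: 3 4 6 9 0 3 9 9 6 7 9 8 7
Double every second digit counting from the check-digit position (so the 1st, 3rd, 5th, ... of the partial from the right).
  doubled (with −9 where >9): 6 3 0 9 3 9 5 → sum 35
  kept as-is: 4 9 3 9 7 8 → sum 40
Total = 35 + 40 = 75.
Check digit = (10 − (75 mod 10)) mod 10 = 5.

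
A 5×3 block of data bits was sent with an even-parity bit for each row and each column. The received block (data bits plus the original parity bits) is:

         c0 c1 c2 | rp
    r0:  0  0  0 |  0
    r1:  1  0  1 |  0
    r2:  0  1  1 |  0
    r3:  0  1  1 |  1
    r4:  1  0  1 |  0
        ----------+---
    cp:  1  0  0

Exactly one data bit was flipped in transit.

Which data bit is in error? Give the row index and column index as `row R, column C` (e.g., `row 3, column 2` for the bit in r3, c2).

row 3, column 0

Recompute each row's even parity and compare to rp:
  r0: data parity 0, sent rp 0 → ok
  r1: data parity 0, sent rp 0 → ok
  r2: data parity 0, sent rp 0 → ok
  r3: data parity 0, sent rp 1 → mismatch
  r4: data parity 0, sent rp 0 → ok
Recompute each column's even parity and compare to cp:
  c0: data parity 0, sent cp 1 → mismatch
  c1: data parity 0, sent cp 0 → ok
  c2: data parity 0, sent cp 0 → ok
Exactly one row (r3) and one column (c0) fail → the flipped bit is at their intersection.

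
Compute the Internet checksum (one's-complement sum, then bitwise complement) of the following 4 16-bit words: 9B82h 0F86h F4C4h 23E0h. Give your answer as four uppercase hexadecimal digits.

3C52

One's-complement addition (fold any carry out of bit 15 back into bit 0):
  0x9B82 + 0x0F86 = 0x0AB08
  0xAB08 + 0xF4C4 = 0x19FCC → wrap carry → 0x9FCD
  0x9FCD + 0x23E0 = 0x0C3AD
One's-complement sum = 0xC3AD.
Checksum = ~0xC3AD & 0xFFFF = 0x3C52.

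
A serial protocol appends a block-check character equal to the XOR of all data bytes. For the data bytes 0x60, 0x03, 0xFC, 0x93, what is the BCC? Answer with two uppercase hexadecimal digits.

XOR the bytes together:
  start with 0x60
  0x60 ⊕ 0x03 = 0x63
  0x63 ⊕ 0xFC = 0x9F
  0x9F ⊕ 0x93 = 0x0C

0C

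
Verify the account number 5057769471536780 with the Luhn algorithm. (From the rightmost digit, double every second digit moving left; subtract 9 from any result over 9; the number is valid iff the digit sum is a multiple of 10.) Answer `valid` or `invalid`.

From the right, keep odd positions and double even positions (subtract 9 from any doubled value over 9):
  doubled (positions 2,4,...): 7 3 1 5 9 5 1 1 → sum 32
  kept (positions 1,3,...): 0 7 3 1 4 6 7 0 → sum 28
Total = 60.
60 mod 10 = 0, so the number is valid.

valid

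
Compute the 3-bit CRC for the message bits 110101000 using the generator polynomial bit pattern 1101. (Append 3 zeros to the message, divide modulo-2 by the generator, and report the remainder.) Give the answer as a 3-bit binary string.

110

Append 3 zeros: 110101000000. Divide by 1101 (XOR where the leading bit is 1):
  pos 0: 1101 XOR 1101 = 0000
  pos 5: 1000 XOR 1101 = 0101
  pos 6: 1010 XOR 1101 = 0111
  pos 7: 1110 XOR 1101 = 0011
Remainder (last 3 bits) = 110. This is the CRC / FCS.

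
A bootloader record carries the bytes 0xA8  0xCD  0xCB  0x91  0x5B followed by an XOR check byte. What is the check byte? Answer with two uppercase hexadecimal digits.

XOR the bytes together:
  start with 0xA8
  0xA8 ⊕ 0xCD = 0x65
  0x65 ⊕ 0xCB = 0xAE
  0xAE ⊕ 0x91 = 0x3F
  0x3F ⊕ 0x5B = 0x64

64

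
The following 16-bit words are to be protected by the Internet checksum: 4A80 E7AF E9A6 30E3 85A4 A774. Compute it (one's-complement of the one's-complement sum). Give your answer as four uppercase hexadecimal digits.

One's-complement addition (fold any carry out of bit 15 back into bit 0):
  0x4A80 + 0xE7AF = 0x1322F → wrap carry → 0x3230
  0x3230 + 0xE9A6 = 0x11BD6 → wrap carry → 0x1BD7
  0x1BD7 + 0x30E3 = 0x04CBA
  0x4CBA + 0x85A4 = 0x0D25E
  0xD25E + 0xA774 = 0x179D2 → wrap carry → 0x79D3
One's-complement sum = 0x79D3.
Checksum = ~0x79D3 & 0xFFFF = 0x862C.

862C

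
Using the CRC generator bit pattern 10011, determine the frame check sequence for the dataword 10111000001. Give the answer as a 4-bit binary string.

Append 4 zeros: 101110000010000. Divide by 10011 (XOR where the leading bit is 1):
  pos 0: 10111 XOR 10011 = 00100
  pos 2: 10000 XOR 10011 = 00011
  pos 5: 11000 XOR 10011 = 01011
  pos 6: 10111 XOR 10011 = 00100
  pos 8: 10000 XOR 10011 = 00011
Remainder (last 4 bits) = 1100. This is the CRC / FCS.

1100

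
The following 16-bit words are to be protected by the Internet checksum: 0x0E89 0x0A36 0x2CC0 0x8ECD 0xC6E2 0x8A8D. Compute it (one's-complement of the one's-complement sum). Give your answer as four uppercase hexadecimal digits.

One's-complement addition (fold any carry out of bit 15 back into bit 0):
  0x0E89 + 0x0A36 = 0x018BF
  0x18BF + 0x2CC0 = 0x0457F
  0x457F + 0x8ECD = 0x0D44C
  0xD44C + 0xC6E2 = 0x19B2E → wrap carry → 0x9B2F
  0x9B2F + 0x8A8D = 0x125BC → wrap carry → 0x25BD
One's-complement sum = 0x25BD.
Checksum = ~0x25BD & 0xFFFF = 0xDA42.

DA42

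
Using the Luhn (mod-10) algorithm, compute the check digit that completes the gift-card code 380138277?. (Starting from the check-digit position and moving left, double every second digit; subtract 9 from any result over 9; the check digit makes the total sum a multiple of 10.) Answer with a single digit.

5

Partial digits right→left: 7 7 2 8 3 1 0 8 3
Double every second digit counting from the check-digit position (so the 1st, 3rd, 5th, ... of the partial from the right).
  doubled (with −9 where >9): 5 4 6 0 6 → sum 21
  kept as-is: 7 8 1 8 → sum 24
Total = 21 + 24 = 45.
Check digit = (10 − (45 mod 10)) mod 10 = 5.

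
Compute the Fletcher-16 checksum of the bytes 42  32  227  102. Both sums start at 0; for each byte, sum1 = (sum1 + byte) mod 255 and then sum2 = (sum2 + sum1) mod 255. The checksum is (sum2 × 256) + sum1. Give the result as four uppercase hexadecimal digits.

3794

Running sums (mod 255):
  after byte 0 (42): sum1=42, sum2=42
  after byte 1 (32): sum1=74, sum2=116
  after byte 2 (227): sum1=46, sum2=162
  after byte 3 (102): sum1=148, sum2=55
Checksum = sum2·256 + sum1 = 55·256 + 148 = 14228 = 0x3794.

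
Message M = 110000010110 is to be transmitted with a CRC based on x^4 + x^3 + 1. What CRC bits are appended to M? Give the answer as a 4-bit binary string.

Append 4 zeros: 1100000101100000. Divide by 11001 (XOR where the leading bit is 1):
  pos 0: 11000 XOR 11001 = 00001
  pos 4: 10010 XOR 11001 = 01011
  pos 5: 10111 XOR 11001 = 01110
  pos 6: 11101 XOR 11001 = 00100
  pos 8: 10000 XOR 11001 = 01001
  pos 9: 10010 XOR 11001 = 01011
  pos 10: 10110 XOR 11001 = 01111
  pos 11: 11110 XOR 11001 = 00111
Remainder (last 4 bits) = 0111. This is the CRC / FCS.

0111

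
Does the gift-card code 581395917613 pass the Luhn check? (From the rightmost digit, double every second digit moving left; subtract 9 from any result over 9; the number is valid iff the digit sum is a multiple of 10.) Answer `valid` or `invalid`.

From the right, keep odd positions and double even positions (subtract 9 from any doubled value over 9):
  doubled (positions 2,4,...): 2 5 9 9 2 1 → sum 28
  kept (positions 1,3,...): 3 6 1 5 3 8 → sum 26
Total = 54.
54 mod 10 = 4, so the number is invalid.

invalid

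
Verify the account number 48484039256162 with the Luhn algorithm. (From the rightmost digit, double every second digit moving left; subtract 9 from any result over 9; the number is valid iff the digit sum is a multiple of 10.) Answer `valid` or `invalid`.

From the right, keep odd positions and double even positions (subtract 9 from any doubled value over 9):
  doubled (positions 2,4,...): 3 3 4 6 8 8 8 → sum 40
  kept (positions 1,3,...): 2 1 5 9 0 8 8 → sum 33
Total = 73.
73 mod 10 = 3, so the number is invalid.

invalid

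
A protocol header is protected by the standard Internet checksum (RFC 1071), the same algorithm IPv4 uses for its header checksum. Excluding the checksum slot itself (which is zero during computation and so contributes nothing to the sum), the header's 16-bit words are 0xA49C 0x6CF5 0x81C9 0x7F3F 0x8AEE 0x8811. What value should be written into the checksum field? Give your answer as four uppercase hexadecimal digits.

One's-complement addition (fold any carry out of bit 15 back into bit 0):
  0xA49C + 0x6CF5 = 0x11191 → wrap carry → 0x1192
  0x1192 + 0x81C9 = 0x0935B
  0x935B + 0x7F3F = 0x1129A → wrap carry → 0x129B
  0x129B + 0x8AEE = 0x09D89
  0x9D89 + 0x8811 = 0x1259A → wrap carry → 0x259B
One's-complement sum = 0x259B.
Checksum = ~0x259B & 0xFFFF = 0xDA64.

DA64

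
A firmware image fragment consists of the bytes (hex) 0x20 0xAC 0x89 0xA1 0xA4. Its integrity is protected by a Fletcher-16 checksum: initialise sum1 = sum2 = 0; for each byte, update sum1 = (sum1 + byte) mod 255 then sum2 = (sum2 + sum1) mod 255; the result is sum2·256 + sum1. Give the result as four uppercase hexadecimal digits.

D79C

Running sums (mod 255):
  after byte 0 (0x20): sum1=32, sum2=32
  after byte 1 (0xAC): sum1=204, sum2=236
  after byte 2 (0x89): sum1=86, sum2=67
  after byte 3 (0xA1): sum1=247, sum2=59
  after byte 4 (0xA4): sum1=156, sum2=215
Checksum = sum2·256 + sum1 = 215·256 + 156 = 55196 = 0xD79C.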